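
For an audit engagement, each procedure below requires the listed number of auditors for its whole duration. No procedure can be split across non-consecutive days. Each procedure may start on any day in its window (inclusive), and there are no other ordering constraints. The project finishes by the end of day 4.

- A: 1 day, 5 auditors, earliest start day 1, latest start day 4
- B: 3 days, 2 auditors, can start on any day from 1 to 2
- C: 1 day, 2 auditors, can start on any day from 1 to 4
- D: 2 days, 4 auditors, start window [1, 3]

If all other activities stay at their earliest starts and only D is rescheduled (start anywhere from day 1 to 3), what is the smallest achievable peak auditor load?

D@1: d1:13  d2:6  d3:2  d4:0 → peak 13
D@2: d1:9  d2:6  d3:6  d4:0 → peak 9
D@3: d1:9  d2:2  d3:6  d4:4 → peak 9
Best is D@2, peak 9.

9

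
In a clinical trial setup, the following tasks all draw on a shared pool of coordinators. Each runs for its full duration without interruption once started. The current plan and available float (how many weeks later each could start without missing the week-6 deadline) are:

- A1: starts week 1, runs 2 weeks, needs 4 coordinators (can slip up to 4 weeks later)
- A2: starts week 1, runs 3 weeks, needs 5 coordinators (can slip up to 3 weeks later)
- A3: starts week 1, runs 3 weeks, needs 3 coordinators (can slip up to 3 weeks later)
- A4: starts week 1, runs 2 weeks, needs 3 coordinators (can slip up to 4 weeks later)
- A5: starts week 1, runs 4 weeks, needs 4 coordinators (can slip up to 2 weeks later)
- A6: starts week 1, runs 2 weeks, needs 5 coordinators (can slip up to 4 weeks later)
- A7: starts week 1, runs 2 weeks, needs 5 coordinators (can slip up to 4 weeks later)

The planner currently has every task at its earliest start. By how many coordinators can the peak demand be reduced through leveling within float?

16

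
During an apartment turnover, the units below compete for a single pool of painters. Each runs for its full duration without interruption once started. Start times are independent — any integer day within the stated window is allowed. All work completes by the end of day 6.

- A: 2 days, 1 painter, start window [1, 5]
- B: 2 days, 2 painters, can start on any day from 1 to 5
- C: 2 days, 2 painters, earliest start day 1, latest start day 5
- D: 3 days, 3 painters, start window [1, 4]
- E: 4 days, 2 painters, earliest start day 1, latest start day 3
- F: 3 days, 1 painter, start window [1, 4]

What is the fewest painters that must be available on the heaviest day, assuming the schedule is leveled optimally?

Early-start (A@1, B@1, C@1, D@1, E@1, F@1) gives peak 11: d1:11  d2:11  d3:6  d4:2  d5:0  d6:0.
Shift D→3, E→3.
Schedule A@1, B@1, C@1, D@3, E@3, F@1: d1:6  d2:6  d3:6  d4:5  d5:5  d6:2 — peak 6.

6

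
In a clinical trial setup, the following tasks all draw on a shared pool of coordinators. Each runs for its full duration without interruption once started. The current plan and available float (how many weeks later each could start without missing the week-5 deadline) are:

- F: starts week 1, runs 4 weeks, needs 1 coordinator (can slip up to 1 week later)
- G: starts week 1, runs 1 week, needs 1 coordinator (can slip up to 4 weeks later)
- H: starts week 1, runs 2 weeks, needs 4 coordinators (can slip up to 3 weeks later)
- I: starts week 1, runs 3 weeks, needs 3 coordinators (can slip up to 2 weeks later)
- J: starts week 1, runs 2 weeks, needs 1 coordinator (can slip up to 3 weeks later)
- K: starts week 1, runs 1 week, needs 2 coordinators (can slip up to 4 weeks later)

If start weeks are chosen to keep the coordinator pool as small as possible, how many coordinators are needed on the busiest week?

6

Early-start (F@1, G@1, H@1, I@1, J@1, K@1) gives peak 12: w1:12  w2:9  w3:4  w4:1  w5:0.
Shift I→3, J→2, K→4.
Schedule F@1, G@1, H@1, I@3, J@2, K@4: w1:6  w2:6  w3:5  w4:6  w5:3 — peak 6.
Total coordinator-weeks = 26 over 5 weeks ⇒ peak ≥ ⌈26/5⌉ = 6, so 6 is optimal.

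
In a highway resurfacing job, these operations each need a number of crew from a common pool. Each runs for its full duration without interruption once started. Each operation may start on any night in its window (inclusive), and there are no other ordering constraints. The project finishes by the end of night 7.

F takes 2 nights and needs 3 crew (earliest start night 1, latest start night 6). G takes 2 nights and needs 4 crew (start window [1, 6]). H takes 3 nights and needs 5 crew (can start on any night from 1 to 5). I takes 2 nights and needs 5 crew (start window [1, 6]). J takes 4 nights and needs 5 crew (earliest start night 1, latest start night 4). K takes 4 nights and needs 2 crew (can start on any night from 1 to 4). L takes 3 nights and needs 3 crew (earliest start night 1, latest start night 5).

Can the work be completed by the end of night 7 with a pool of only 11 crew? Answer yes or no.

no

The minimum achievable peak is 12; 11 < 12, so no feasible schedule stays within the cap.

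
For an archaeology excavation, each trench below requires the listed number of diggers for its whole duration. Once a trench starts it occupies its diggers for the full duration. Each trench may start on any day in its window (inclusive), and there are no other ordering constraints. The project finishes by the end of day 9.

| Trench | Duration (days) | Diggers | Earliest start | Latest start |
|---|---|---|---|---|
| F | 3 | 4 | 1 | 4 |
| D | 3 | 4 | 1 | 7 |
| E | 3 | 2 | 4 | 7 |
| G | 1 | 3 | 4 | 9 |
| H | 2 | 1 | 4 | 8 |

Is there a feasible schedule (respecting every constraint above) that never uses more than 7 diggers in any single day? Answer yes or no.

Schedule F@1, D@4, E@7, G@7, H@4: d1:4  d2:4  d3:4  d4:5  d5:5  d6:4  d7:5  d8:2  d9:2 — peak 5 ≤ 7.

yes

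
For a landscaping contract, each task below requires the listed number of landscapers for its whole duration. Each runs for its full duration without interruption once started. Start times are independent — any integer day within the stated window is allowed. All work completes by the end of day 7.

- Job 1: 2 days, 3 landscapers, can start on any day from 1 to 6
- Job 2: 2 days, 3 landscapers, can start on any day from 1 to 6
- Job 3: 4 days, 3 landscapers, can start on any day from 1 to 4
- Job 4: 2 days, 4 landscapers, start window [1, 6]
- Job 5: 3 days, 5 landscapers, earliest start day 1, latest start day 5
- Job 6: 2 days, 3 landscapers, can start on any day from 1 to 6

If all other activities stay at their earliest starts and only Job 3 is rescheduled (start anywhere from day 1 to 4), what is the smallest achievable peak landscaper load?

18

Job 3@1: d1:21  d2:21  d3:8  d4:3  d5:0  d6:0  d7:0 → peak 21
Job 3@2: d1:18  d2:21  d3:8  d4:3  d5:3  d6:0  d7:0 → peak 21
Job 3@3: d1:18  d2:18  d3:8  d4:3  d5:3  d6:3  d7:0 → peak 18
Job 3@4: d1:18  d2:18  d3:5  d4:3  d5:3  d6:3  d7:3 → peak 18
Best is Job 3@3, peak 18.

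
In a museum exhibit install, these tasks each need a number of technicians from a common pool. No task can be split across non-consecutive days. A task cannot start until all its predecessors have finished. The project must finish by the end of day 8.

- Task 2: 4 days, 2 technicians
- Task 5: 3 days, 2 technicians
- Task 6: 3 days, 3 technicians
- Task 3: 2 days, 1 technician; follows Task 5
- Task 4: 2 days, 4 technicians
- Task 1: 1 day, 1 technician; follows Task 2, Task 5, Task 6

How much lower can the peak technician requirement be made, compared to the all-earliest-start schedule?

Early-start peak: d1:11  d2:11  d3:7  d4:3  d5:2  d6:0  d7:0  d8:0 ⇒ 11.
Leveled (Task 2@1, Task 5@1, Task 6@4, Task 3@5, Task 4@7, Task 1@7): d1:4  d2:4  d3:4  d4:5  d5:4  d6:4  d7:5  d8:4 ⇒ 5.
Reduction 11 − 5 = 6.

6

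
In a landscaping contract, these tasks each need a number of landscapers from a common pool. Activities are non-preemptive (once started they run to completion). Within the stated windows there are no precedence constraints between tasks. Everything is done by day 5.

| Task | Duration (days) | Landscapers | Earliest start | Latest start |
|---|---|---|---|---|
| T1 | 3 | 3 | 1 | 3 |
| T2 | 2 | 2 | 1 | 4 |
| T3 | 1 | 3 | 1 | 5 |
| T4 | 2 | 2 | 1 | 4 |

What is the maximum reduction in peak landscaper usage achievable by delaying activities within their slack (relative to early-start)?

5

Early-start peak: d1:10  d2:7  d3:3  d4:0  d5:0 ⇒ 10.
Leveled (T1@1, T2@1, T3@4, T4@3): d1:5  d2:5  d3:5  d4:5  d5:0 ⇒ 5.
Reduction 10 − 5 = 5.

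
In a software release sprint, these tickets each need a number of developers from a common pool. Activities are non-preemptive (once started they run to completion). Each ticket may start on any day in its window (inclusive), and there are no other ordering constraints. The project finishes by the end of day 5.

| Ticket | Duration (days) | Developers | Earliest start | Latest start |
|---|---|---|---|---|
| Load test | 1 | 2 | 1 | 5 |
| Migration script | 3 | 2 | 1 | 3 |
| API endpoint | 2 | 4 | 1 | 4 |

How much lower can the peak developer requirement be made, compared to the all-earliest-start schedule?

Early-start peak: d1:8  d2:6  d3:2  d4:0  d5:0 ⇒ 8.
Leveled (Load test@1, Migration script@1, API endpoint@4): d1:4  d2:2  d3:2  d4:4  d5:4 ⇒ 4.
Reduction 8 − 4 = 4.

4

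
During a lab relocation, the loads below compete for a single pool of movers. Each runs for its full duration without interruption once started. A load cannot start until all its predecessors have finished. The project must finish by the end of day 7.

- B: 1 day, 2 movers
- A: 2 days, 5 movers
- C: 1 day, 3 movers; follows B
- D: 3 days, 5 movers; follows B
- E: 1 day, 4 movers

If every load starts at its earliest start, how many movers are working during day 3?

5

At early start, day 3 has: D.
Demand: 5 = 5.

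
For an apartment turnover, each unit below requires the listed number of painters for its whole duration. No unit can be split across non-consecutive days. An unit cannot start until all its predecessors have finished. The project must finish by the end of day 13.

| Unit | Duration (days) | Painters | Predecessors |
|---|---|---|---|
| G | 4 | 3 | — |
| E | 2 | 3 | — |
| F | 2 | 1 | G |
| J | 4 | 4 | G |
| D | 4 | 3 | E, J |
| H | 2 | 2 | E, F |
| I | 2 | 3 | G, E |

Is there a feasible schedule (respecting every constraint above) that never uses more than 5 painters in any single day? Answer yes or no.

no

The minimum achievable peak is 6; 5 < 6, so no feasible schedule stays within the cap.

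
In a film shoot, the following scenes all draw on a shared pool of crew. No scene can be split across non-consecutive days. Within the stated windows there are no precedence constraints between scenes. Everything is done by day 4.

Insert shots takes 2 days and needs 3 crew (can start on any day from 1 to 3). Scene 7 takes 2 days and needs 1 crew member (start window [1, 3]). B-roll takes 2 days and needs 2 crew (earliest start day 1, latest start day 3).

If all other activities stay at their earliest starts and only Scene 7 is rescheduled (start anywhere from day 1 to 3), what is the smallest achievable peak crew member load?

Scene 7@1: d1:6  d2:6  d3:0  d4:0 → peak 6
Scene 7@2: d1:5  d2:6  d3:1  d4:0 → peak 6
Scene 7@3: d1:5  d2:5  d3:1  d4:1 → peak 5
Best is Scene 7@3, peak 5.

5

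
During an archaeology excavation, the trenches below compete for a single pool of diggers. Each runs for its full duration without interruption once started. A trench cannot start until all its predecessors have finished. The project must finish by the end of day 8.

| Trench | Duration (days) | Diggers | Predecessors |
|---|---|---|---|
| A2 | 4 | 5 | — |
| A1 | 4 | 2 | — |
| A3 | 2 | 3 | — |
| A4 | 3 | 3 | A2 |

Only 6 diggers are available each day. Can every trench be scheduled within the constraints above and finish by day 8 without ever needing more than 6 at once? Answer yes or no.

The minimum achievable peak is 7; 6 < 7, so no feasible schedule stays within the cap.

no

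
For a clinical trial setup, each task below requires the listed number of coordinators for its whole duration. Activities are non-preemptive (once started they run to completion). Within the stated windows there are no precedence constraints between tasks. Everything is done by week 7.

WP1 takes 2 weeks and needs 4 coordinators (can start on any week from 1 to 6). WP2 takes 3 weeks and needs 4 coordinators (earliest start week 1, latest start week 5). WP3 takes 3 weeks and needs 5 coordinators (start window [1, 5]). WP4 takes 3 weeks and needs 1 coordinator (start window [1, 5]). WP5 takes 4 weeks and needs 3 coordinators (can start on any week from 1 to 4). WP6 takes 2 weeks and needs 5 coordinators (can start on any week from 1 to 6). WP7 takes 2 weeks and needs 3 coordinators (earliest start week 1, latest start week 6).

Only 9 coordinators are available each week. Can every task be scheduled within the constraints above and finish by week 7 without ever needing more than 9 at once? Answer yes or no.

no

Total coordinator-weeks = 66; over 7 weeks the average is 66/7 > 9, so some week must exceed 9.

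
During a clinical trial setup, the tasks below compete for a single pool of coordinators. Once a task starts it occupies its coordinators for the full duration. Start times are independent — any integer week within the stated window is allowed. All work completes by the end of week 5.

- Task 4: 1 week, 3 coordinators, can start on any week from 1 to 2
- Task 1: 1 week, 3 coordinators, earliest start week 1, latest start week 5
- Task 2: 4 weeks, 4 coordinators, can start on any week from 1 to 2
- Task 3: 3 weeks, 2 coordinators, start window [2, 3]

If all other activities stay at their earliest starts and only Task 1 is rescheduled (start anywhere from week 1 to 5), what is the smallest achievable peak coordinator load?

7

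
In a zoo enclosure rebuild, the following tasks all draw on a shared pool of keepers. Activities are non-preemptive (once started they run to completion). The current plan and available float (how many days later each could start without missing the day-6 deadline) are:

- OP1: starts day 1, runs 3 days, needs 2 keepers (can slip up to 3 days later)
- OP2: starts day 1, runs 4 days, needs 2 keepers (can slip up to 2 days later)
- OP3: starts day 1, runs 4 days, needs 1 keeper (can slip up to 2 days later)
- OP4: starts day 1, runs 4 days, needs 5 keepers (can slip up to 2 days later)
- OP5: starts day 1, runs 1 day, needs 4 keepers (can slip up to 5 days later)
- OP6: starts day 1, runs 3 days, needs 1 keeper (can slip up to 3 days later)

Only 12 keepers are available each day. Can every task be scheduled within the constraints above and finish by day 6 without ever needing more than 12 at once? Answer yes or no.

Schedule OP1@1, OP2@1, OP3@1, OP4@1, OP5@5, OP6@4: d1:10  d2:10  d3:10  d4:9  d5:5  d6:1 — peak 10 ≤ 12.

yes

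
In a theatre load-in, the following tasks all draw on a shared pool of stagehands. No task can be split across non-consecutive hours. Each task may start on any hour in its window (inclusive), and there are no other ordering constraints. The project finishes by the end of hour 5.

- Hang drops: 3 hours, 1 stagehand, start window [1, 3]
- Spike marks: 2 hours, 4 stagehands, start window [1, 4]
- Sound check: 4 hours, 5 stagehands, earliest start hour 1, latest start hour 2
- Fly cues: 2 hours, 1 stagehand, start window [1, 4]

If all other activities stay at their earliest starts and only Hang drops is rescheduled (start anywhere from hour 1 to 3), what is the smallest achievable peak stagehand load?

10

Hang drops@1: h1:11  h2:11  h3:6  h4:5  h5:0 → peak 11
Hang drops@2: h1:10  h2:11  h3:6  h4:6  h5:0 → peak 11
Hang drops@3: h1:10  h2:10  h3:6  h4:6  h5:1 → peak 10
Best is Hang drops@3, peak 10.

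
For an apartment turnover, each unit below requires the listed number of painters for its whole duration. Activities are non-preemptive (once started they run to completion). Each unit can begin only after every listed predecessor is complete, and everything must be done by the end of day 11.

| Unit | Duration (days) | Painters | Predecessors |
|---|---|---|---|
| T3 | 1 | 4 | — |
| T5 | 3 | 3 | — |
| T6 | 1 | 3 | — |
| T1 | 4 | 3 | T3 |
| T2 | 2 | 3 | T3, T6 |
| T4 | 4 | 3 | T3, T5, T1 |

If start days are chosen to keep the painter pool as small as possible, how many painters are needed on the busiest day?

Early-start (T3@1, T5@1, T6@1, T1@2, T2@2, T4@6) gives peak 10: d1:10  d2:9  d3:9  d4:3  d5:3  d6:3  d7:3  d8:3  d9:3  d10:0  d11:0.
Shift T5→2, T6→2, T1→3, T2→5, T4→7.
Schedule T3@1, T5@2, T6@2, T1@3, T2@5, T4@7: d1:4  d2:6  d3:6  d4:6  d5:6  d6:6  d7:3  d8:3  d9:3  d10:3  d11:0 — peak 6.

6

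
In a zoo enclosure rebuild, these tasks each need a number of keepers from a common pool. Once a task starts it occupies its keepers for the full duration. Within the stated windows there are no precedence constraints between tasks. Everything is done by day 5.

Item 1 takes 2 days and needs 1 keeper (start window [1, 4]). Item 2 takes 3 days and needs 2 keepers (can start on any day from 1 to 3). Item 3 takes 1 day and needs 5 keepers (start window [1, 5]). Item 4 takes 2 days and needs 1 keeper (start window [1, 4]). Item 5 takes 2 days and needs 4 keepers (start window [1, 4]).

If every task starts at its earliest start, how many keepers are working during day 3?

2

At early start, day 3 has: Item 2.
Demand: 2 = 2.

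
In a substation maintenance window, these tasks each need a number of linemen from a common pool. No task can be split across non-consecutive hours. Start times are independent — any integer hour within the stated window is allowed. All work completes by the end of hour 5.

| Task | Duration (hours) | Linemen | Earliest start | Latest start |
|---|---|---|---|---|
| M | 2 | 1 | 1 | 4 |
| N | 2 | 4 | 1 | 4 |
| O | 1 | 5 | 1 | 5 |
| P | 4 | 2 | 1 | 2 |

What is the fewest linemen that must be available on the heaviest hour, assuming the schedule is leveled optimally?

6

Early-start (M@1, N@1, O@1, P@1) gives peak 12: h1:12  h2:7  h3:2  h4:2  h5:0.
Shift N→3, P→2.
Schedule M@1, N@3, O@1, P@2: h1:6  h2:3  h3:6  h4:6  h5:2 — peak 6.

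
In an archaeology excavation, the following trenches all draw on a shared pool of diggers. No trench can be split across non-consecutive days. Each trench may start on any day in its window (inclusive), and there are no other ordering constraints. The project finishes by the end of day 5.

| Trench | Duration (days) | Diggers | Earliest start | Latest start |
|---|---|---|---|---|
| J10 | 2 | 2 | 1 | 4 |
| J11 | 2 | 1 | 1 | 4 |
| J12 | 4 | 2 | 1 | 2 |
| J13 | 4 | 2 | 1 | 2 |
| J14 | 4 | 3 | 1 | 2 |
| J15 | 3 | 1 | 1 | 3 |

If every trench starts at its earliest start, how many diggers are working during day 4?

At early start, day 4 has: J12, J13, J14.
Demand: 2 + 2 + 3 = 7.

7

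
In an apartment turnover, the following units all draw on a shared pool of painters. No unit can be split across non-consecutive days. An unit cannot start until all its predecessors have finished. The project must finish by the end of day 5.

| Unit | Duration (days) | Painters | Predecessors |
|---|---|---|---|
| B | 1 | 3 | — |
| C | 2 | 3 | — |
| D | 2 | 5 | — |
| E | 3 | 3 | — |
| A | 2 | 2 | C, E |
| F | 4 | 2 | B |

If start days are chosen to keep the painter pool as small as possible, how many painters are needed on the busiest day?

9

Early-start (B@1, C@1, D@1, E@1, A@4, F@2) gives peak 14: d1:14  d2:13  d3:5  d4:4  d5:4.
Shift D→4.
Schedule B@1, C@1, D@4, E@1, A@4, F@2: d1:9  d2:8  d3:5  d4:9  d5:9 — peak 9.
No arrangement of the 8 feasible schedules does better.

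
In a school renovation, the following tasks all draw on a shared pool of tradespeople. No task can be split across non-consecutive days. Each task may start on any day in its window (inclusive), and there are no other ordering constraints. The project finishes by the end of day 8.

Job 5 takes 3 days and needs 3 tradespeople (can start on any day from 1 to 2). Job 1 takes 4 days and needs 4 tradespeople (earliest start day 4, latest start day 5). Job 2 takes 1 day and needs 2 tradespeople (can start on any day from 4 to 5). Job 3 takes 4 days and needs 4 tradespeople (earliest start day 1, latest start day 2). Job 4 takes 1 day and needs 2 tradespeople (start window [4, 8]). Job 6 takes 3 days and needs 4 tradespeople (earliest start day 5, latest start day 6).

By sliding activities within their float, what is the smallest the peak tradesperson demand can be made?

8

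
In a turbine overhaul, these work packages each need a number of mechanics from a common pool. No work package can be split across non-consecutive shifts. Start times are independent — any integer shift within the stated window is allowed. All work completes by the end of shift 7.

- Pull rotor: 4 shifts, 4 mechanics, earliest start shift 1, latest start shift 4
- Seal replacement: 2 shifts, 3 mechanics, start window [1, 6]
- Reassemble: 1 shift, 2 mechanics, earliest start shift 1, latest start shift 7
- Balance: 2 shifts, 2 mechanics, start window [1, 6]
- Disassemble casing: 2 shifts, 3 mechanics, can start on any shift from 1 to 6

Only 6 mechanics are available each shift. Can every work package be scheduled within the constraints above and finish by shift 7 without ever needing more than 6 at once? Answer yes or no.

yes

Schedule Pull rotor@1, Seal replacement@5, Reassemble@1, Balance@2, Disassemble casing@5: s1:6  s2:6  s3:6  s4:4  s5:6  s6:6  s7:0 — peak 6 ≤ 6.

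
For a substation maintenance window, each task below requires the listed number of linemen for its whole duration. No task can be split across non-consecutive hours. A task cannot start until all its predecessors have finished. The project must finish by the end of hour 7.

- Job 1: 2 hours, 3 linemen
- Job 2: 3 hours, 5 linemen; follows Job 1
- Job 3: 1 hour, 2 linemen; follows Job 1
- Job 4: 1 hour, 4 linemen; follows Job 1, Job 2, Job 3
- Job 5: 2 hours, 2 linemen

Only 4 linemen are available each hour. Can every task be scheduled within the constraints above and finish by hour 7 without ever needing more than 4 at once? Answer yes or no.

Total lineman-hours = 31; over 7 hours the average is 31/7 > 4, so some hour must exceed 4.

no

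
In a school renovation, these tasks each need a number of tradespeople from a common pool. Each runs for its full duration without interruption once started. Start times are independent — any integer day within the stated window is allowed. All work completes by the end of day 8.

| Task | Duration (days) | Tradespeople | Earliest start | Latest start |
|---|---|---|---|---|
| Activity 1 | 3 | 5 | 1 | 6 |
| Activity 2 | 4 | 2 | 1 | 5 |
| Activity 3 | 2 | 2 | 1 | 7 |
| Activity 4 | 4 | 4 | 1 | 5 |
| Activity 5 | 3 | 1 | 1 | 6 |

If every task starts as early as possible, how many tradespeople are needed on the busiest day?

14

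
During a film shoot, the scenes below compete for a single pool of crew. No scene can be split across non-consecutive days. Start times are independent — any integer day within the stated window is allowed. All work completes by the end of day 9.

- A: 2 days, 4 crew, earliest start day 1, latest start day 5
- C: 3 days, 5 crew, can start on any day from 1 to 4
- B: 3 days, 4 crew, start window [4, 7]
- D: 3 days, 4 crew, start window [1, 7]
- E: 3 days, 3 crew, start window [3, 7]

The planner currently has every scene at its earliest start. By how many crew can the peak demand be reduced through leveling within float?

5

Early-start peak: d1:13  d2:13  d3:12  d4:7  d5:7  d6:4  d7:0  d8:0  d9:0 ⇒ 13.
Leveled (A@1, C@3, B@6, D@6, E@3): d1:4  d2:4  d3:8  d4:8  d5:8  d6:8  d7:8  d8:8  d9:0 ⇒ 8.
Reduction 13 − 8 = 5.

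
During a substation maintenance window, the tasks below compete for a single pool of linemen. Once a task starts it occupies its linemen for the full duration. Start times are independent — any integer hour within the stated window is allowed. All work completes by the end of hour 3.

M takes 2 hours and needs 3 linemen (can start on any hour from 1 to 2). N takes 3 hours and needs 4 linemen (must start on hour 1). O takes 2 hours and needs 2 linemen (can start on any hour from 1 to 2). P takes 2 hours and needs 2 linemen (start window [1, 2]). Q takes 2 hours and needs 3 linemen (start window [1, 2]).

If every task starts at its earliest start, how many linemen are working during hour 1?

At early start, hour 1 has: M, N, O, P, Q.
Demand: 3 + 4 + 2 + 2 + 3 = 14.

14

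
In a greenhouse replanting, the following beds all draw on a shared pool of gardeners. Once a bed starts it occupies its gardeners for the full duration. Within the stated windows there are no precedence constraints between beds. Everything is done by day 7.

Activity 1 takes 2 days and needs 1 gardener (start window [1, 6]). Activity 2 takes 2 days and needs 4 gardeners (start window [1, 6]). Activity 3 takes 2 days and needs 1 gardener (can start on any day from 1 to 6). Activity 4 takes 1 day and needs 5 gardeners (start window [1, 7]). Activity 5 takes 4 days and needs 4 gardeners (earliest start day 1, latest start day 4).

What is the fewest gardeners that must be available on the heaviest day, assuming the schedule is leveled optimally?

5

Early-start (Activity 1@1, Activity 2@1, Activity 3@1, Activity 4@1, Activity 5@1) gives peak 15: d1:15  d2:10  d3:4  d4:4  d5:0  d6:0  d7:0.
Shift Activity 3→3, Activity 4→7, Activity 5→3.
Schedule Activity 1@1, Activity 2@1, Activity 3@3, Activity 4@7, Activity 5@3: d1:5  d2:5  d3:5  d4:5  d5:4  d6:4  d7:5 — peak 5.
Total gardener-days = 33 over 7 days ⇒ peak ≥ ⌈33/7⌉ = 5, so 5 is optimal.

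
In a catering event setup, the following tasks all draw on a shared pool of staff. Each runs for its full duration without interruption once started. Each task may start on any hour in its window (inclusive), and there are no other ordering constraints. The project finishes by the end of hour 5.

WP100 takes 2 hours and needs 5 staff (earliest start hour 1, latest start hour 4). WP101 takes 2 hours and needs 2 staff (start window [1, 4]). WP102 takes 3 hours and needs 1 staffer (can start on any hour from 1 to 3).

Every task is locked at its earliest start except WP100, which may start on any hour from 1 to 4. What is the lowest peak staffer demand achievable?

5

WP100@1: h1:8  h2:8  h3:1  h4:0  h5:0 → peak 8
WP100@2: h1:3  h2:8  h3:6  h4:0  h5:0 → peak 8
WP100@3: h1:3  h2:3  h3:6  h4:5  h5:0 → peak 6
WP100@4: h1:3  h2:3  h3:1  h4:5  h5:5 → peak 5
Best is WP100@4, peak 5.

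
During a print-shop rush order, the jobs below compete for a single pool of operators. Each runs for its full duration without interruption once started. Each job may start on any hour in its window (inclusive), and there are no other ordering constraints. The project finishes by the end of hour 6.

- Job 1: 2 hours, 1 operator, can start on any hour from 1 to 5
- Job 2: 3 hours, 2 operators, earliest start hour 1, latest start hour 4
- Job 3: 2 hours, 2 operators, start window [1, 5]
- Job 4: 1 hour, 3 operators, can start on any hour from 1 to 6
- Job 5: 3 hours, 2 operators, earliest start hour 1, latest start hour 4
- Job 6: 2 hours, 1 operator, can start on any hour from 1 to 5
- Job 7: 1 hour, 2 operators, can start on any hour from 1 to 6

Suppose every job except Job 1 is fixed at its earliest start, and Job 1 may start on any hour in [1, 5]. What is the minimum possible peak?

Job 1@1: h1:13  h2:8  h3:4  h4:0  h5:0  h6:0 → peak 13
Job 1@2: h1:12  h2:8  h3:5  h4:0  h5:0  h6:0 → peak 12
Job 1@3: h1:12  h2:7  h3:5  h4:1  h5:0  h6:0 → peak 12
Job 1@4: h1:12  h2:7  h3:4  h4:1  h5:1  h6:0 → peak 12
Job 1@5: h1:12  h2:7  h3:4  h4:0  h5:1  h6:1 → peak 12
Best is Job 1@2, peak 12.

12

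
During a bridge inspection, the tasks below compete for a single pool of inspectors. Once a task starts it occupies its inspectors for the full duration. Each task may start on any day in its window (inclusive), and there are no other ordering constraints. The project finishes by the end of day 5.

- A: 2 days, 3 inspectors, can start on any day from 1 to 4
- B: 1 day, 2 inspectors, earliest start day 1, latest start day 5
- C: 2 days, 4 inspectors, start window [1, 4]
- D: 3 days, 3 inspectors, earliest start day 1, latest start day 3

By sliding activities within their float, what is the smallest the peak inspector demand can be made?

6

Early-start (A@1, B@1, C@1, D@1) gives peak 12: d1:12  d2:10  d3:3  d4:0  d5:0.
Shift B→3, C→4.
Schedule A@1, B@3, C@4, D@1: d1:6  d2:6  d3:5  d4:4  d5:4 — peak 6.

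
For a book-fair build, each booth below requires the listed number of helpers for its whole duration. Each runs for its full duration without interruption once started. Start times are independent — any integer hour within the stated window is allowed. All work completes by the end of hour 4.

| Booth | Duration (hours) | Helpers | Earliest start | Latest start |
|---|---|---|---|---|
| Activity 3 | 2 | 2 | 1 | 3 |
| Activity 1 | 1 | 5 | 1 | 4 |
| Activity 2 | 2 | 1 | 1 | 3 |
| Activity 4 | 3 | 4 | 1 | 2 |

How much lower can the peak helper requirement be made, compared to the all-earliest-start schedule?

6

Early-start peak: h1:12  h2:7  h3:4  h4:0 ⇒ 12.
Leveled (Activity 3@1, Activity 1@4, Activity 2@3, Activity 4@1): h1:6  h2:6  h3:5  h4:6 ⇒ 6.
Reduction 12 − 6 = 6.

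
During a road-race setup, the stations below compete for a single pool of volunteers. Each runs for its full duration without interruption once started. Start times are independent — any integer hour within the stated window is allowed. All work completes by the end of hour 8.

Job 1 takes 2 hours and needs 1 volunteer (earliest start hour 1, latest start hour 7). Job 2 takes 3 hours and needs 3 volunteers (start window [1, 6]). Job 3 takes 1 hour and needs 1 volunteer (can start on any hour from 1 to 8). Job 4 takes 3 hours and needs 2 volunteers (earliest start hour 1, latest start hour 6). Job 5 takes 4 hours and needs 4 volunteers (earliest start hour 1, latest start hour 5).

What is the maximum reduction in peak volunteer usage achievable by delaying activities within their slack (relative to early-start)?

Early-start peak: h1:11  h2:10  h3:9  h4:4  h5:0  h6:0  h7:0  h8:0 ⇒ 11.
Leveled (Job 1@1, Job 2@5, Job 3@3, Job 4@5, Job 5@1): h1:5  h2:5  h3:5  h4:4  h5:5  h6:5  h7:5  h8:0 ⇒ 5.
Reduction 11 − 5 = 6.

6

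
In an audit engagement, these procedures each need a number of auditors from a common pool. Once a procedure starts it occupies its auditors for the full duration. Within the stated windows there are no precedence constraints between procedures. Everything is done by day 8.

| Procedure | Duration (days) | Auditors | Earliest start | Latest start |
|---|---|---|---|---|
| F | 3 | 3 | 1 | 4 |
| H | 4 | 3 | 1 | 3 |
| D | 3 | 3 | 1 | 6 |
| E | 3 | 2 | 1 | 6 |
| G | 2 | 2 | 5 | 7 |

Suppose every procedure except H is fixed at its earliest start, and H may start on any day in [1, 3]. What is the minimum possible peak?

11

H@1: d1:11  d2:11  d3:11  d4:3  d5:2  d6:2  d7:0  d8:0 → peak 11
H@2: d1:8  d2:11  d3:11  d4:3  d5:5  d6:2  d7:0  d8:0 → peak 11
H@3: d1:8  d2:8  d3:11  d4:3  d5:5  d6:5  d7:0  d8:0 → peak 11
Best is H@1, peak 11.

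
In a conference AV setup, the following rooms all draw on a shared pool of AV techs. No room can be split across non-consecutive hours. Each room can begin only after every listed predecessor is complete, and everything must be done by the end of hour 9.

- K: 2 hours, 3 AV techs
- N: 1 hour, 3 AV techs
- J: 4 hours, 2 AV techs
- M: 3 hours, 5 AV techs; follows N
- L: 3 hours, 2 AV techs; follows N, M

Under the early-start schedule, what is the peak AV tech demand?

10

Early-start schedule: K@1, N@1, J@1, M@2, L@5.
Load per hour: hour 1: 8, hour 2: 10, hour 3: 7, hour 4: 7, hour 5: 2, hour 6: 2, hour 7: 2, hour 8: 0, hour 9: 0.
Peak is 10.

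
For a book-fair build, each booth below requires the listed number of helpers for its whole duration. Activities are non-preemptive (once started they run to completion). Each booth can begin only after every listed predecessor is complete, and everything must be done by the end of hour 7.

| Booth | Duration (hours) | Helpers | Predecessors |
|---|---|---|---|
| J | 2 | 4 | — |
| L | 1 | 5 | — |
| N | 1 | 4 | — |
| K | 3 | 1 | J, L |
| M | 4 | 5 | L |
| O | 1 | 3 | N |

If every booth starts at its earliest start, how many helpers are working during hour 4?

At early start, hour 4 has: K, M.
Demand: 1 + 5 = 6.

6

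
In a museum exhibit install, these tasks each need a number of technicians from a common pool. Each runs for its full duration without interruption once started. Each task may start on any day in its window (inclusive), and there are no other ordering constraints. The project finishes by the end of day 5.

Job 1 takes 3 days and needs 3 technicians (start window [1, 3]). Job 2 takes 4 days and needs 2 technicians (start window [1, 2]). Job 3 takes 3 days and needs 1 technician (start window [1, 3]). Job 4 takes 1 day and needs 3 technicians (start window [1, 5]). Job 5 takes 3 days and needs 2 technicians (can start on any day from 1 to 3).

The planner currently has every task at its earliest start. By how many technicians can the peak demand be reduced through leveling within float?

3

Early-start peak: d1:11  d2:8  d3:8  d4:2  d5:0 ⇒ 11.
Leveled (Job 1@1, Job 2@1, Job 3@1, Job 4@4, Job 5@1): d1:8  d2:8  d3:8  d4:5  d5:0 ⇒ 8.
Reduction 11 − 8 = 3.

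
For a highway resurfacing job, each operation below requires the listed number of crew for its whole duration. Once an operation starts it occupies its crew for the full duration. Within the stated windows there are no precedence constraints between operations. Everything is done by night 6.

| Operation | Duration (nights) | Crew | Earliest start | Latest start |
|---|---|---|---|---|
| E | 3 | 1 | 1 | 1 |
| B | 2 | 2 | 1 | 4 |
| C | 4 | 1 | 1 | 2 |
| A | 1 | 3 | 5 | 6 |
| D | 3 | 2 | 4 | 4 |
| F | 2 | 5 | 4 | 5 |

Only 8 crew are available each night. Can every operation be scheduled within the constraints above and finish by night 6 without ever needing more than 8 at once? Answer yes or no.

Schedule E@1, B@1, C@1, A@6, D@4, F@4: n1:4  n2:4  n3:2  n4:8  n5:7  n6:5 — peak 8 ≤ 8.

yes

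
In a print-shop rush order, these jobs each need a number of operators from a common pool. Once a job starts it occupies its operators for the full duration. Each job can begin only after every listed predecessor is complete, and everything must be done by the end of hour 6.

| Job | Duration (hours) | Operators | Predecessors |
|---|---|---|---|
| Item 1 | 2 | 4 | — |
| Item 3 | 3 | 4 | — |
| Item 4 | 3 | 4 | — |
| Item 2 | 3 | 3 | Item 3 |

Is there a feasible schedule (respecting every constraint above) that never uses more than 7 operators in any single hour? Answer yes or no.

The minimum achievable peak is 8; 7 < 8, so no feasible schedule stays within the cap.

no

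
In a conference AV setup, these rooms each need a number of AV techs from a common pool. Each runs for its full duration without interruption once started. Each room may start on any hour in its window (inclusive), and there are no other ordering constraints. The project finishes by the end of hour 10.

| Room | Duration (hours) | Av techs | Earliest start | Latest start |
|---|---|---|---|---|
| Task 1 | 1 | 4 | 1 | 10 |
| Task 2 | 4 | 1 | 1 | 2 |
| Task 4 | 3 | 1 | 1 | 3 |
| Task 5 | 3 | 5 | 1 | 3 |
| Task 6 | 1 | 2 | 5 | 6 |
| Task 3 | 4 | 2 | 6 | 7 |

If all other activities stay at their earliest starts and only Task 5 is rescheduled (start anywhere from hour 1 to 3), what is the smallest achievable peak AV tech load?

7

Task 5@1: h1:11  h2:7  h3:7  h4:1  h5:2  h6:2  h7:2  h8:2  h9:2  h10:0 → peak 11
Task 5@2: h1:6  h2:7  h3:7  h4:6  h5:2  h6:2  h7:2  h8:2  h9:2  h10:0 → peak 7
Task 5@3: h1:6  h2:2  h3:7  h4:6  h5:7  h6:2  h7:2  h8:2  h9:2  h10:0 → peak 7
Best is Task 5@2, peak 7.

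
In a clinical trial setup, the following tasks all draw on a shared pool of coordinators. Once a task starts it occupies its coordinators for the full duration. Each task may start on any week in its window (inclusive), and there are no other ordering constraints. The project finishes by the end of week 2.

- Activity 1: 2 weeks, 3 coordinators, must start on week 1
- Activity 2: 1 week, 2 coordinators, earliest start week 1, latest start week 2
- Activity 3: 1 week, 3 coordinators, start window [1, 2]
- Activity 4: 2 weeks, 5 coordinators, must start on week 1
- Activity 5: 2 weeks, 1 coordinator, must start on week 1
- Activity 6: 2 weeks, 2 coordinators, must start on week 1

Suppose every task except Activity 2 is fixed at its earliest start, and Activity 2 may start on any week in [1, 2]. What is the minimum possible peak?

Activity 2@1: w1:16  w2:11 → peak 16
Activity 2@2: w1:14  w2:13 → peak 14
Best is Activity 2@2, peak 14.

14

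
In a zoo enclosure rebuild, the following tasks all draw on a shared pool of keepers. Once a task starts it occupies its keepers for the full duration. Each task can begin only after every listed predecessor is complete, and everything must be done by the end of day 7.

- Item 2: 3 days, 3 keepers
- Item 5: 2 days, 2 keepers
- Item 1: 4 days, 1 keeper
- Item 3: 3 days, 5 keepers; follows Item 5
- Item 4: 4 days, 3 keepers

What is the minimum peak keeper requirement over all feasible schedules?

8

Early-start (Item 2@1, Item 5@1, Item 1@1, Item 3@3, Item 4@1) gives peak 12: d1:9  d2:9  d3:12  d4:9  d5:5  d6:0  d7:0.
Shift Item 3→5, Item 4→3.
Schedule Item 2@1, Item 5@1, Item 1@1, Item 3@5, Item 4@3: d1:6  d2:6  d3:7  d4:4  d5:8  d6:8  d7:5 — peak 8.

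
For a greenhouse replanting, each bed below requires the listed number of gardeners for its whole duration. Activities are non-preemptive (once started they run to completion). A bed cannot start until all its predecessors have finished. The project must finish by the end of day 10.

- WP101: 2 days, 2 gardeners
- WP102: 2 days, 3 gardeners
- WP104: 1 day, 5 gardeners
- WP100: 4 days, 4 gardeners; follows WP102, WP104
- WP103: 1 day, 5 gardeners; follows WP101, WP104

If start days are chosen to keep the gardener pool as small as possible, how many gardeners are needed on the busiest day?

5

Early-start (WP101@1, WP102@1, WP104@1, WP100@3, WP103@3) gives peak 10: d1:10  d2:5  d3:9  d4:4  d5:4  d6:4  d7:0  d8:0  d9:0  d10:0.
Shift WP104→3, WP100→4, WP103→8.
Schedule WP101@1, WP102@1, WP104@3, WP100@4, WP103@8: d1:5  d2:5  d3:5  d4:4  d5:4  d6:4  d7:4  d8:5  d9:0  d10:0 — peak 5.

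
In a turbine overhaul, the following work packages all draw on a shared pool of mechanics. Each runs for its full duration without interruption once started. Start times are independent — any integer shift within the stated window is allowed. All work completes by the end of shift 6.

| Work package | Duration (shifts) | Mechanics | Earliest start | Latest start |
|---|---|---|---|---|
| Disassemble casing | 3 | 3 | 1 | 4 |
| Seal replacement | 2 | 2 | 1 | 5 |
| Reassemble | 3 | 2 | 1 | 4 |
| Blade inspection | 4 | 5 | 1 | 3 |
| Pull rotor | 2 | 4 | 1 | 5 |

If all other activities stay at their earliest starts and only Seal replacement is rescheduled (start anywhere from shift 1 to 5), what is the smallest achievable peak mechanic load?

14

Seal replacement@1: s1:16  s2:16  s3:10  s4:5  s5:0  s6:0 → peak 16
Seal replacement@2: s1:14  s2:16  s3:12  s4:5  s5:0  s6:0 → peak 16
Seal replacement@3: s1:14  s2:14  s3:12  s4:7  s5:0  s6:0 → peak 14
Seal replacement@4: s1:14  s2:14  s3:10  s4:7  s5:2  s6:0 → peak 14
Seal replacement@5: s1:14  s2:14  s3:10  s4:5  s5:2  s6:2 → peak 14
Best is Seal replacement@3, peak 14.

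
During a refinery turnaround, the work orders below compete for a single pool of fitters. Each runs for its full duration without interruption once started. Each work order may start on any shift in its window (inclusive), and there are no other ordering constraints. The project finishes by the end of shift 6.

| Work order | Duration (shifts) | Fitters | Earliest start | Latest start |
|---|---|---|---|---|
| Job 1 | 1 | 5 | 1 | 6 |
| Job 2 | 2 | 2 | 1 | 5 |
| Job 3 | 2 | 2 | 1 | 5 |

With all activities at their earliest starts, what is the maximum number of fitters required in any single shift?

Early-start schedule: Job 1@1, Job 2@1, Job 3@1.
Load per shift: shift 1: 9, shift 2: 4, shift 3: 0, shift 4: 0, shift 5: 0, shift 6: 0.
Peak is 9.

9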